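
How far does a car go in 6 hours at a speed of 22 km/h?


Using distance = speed * time
Speed = 22 km/h
Time = 6 hours
Distance = 22 * 6
= 132 km

132


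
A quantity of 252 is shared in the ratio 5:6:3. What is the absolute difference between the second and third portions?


Total parts = 5 + 6 + 3 = 14
Value per part = 252 / 14 = 18
Shares: 5*18=90, 6*18=108, 3*18=54
Second share = 108, third share = 54
Difference = |108 - 54| = 54

54


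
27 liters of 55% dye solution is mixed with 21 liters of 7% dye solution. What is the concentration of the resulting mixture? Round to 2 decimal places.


Solute in mixture 1 = 55% of 27 L = 27*55/100 = 297/20 L
Solute in mixture 2 = 7% of 21 L = 21*7/100 = 147/100 L
Total solute = 297/20 + 147/100 = 408/25 L
Total volume = 27 + 21 = 48 L
Final concentration = 408/25/48 * 100 = 34.00%

34.00


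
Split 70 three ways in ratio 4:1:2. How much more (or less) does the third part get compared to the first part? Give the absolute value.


Total parts = 4 + 1 + 2 = 7
Value per part = 70 / 7 = 10
Shares: 4*10=40, 1*10=10, 2*10=20
Third share = 20, first share = 40
Difference = |20 - 40| = 20

20


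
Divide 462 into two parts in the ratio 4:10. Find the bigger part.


Total parts = 4 + 10 = 14
Value per part = 462 / 14 = 33
First share = 4 * 33 = 132
Second share = 10 * 33 = 330
Larger share = 330

330


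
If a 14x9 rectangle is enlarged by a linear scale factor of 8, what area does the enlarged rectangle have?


Original dimensions: 14 x 9
Enlargement factor = 8
New width = 14 * 8 = 112
New height = 9 * 8 = 72
New area = 112 * 72 = 8064

8064


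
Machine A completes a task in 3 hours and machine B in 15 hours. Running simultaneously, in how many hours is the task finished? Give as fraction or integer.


Rate of A = 1/3 job per hour
Rate of B = 1/15 job per hour
Combined rate = 1/3 + 1/15
Find common denominator: (15 + 3)/(3*15) = 18/45
Combined rate = 2/5 job per hour
Time together = 1 / (2/5) = 5/2 hours

5/2


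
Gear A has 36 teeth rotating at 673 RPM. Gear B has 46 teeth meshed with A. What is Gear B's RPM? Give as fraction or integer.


Gear ratio: teeth_A * RPM_A = teeth_B * RPM_B
36 * 673 = 46 * RPM_B
24228 = 46 * RPM_B
RPM_B = 24228 / 46
RPM_B = 12114/23

12114/23


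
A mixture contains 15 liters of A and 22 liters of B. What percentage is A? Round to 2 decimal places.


Volume of A = 15 L
Volume of B = 22 L
Total volume = 15 + 22 = 37 L
Percentage of A = (15/37) * 100
= 40.54%

40.54


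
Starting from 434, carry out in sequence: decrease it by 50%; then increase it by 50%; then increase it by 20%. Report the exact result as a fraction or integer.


Start with 434.
Step 1: Decrease by 50%: 434 * 50/100 = 217
Step 2: Increase by 50%: 217 * 150/100 = 651/2
Step 3: Increase by 20%: 651/2 * 120/100 = 1953/5
Final result = 1953/5

1953/5


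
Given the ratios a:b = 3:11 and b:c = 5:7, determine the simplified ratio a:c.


Given a:b = 3:11 and b:c = 5:7
Make b consistent. Multiply first ratio by 5: a:b = 15:55
Multiply second ratio by 11: b:c = 55:77
Now b = 55 in both, so a:b:c = 15:55:77
Therefore a:c = 15:77
Simplify by GCD: a:c = 15:77

15:77


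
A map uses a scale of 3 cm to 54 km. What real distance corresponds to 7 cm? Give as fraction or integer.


Map scale: 3 cm = 54 km
Measured distance on map = 7 cm
Set up proportion: 7 * 54 / 3
= 378 / 3
= 126 km

126


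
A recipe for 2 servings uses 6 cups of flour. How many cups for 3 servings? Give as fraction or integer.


Original: 6 cups for 2 servings
Target servings = 3
Scaling factor = 3/2
New amount = 6 * 3/2
= 18/2
= 9 cups

9


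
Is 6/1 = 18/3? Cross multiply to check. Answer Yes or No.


Cross multiply to check 6/1 = 18/3
Left cross product: 6 * 3 = 18
Right cross product: 1 * 18 = 18
18 = 18
Equal, so proportions match => Yes

Yes


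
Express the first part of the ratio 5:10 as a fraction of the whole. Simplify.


Total parts = 5 + 10 = 15
First part fraction = 5/15
Simplify: 5/15 = 1/3

1/3


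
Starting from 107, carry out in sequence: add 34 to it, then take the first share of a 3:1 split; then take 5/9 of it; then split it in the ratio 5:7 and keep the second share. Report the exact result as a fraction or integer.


Start with 107.
Step 1: Add 34: 107+34=141; split 3:1 first = 141*3/4 = 423/4
Step 2: Take 5/9: 423/4 * 5/9 = 235/4
Step 3: Split 5:7, second share = 235/4 * 7/12 = 1645/48
Final result = 1645/48

1645/48


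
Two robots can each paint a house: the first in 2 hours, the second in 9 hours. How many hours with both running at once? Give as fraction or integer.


Rate of A = 1/2 job per hour
Rate of B = 1/9 job per hour
Combined rate = 1/2 + 1/9
Find common denominator: (9 + 2)/(2*9) = 11/18
Combined rate = 11/18 job per hour
Time together = 1 / (11/18) = 18/11 hours

18/11


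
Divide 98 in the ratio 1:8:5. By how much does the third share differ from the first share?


Total parts = 1 + 8 + 5 = 14
Value per part = 98 / 14 = 7
Shares: 1*7=7, 8*7=56, 5*7=35
Third share = 35, first share = 7
Difference = |35 - 7| = 28

28


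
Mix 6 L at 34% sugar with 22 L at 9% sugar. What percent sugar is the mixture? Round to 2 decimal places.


Solute in mixture 1 = 34% of 6 L = 6*34/100 = 51/25 L
Solute in mixture 2 = 9% of 22 L = 22*9/100 = 99/50 L
Total solute = 51/25 + 99/50 = 201/50 L
Total volume = 6 + 22 = 28 L
Final concentration = 201/50/28 * 100 = 14.36%

14.36


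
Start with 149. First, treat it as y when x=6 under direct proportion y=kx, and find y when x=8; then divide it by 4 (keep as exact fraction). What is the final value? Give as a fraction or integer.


Start with 149.
Step 1: Direct prop: k = (149)/6; new y = k*8 = 149*8/6 = 596/3
Step 2: Divide by 4: 596/3 / 4 = 149/3
Final result = 149/3

149/3


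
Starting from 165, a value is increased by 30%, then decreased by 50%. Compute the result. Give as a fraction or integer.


Start: 165
Step 1: increase by 30% => multiply by 130/100
  165 * 130/100 = 429/2
Step 2: decrease by 50% => multiply by 50/100
  429/2 * 50/100 = 429/4
Final value = 429/4

429/4


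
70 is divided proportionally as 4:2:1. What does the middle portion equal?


Ratio = 4:2:1
Total parts = 4 + 2 + 1 = 7
Value per part = 70 / 7 = 10
First share = 4 * 10 = 40
Middle share = 2 * 10 = 20
Third share = 1 * 10 = 10

20


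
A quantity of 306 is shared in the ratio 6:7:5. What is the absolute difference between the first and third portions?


Total parts = 6 + 7 + 5 = 18
Value per part = 306 / 18 = 17
Shares: 6*17=102, 7*17=119, 5*17=85
First share = 102, third share = 85
Difference = |102 - 85| = 17

17


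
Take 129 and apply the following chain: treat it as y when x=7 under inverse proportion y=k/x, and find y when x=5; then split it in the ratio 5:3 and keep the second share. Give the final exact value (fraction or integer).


Start with 129.
Step 1: Inverse prop: k = (129)*7; new y = k/5 = 129*7/5 = 903/5
Step 2: Split 5:3, second share = 903/5 * 3/8 = 2709/40
Final result = 2709/40

2709/40


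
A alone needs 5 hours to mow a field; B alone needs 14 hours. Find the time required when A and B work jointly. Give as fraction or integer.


Rate of A = 1/5 job per hour
Rate of B = 1/14 job per hour
Combined rate = 1/5 + 1/14
Find common denominator: (14 + 5)/(5*14) = 19/70
Combined rate = 19/70 job per hour
Time together = 1 / (19/70) = 70/19 hours

70/19


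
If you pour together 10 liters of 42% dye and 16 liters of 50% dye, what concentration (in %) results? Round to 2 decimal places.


Solute in mixture 1 = 42% of 10 L = 10*42/100 = 21/5 L
Solute in mixture 2 = 50% of 16 L = 16*50/100 = 8 L
Total solute = 21/5 + 8 = 61/5 L
Total volume = 10 + 16 = 26 L
Final concentration = 61/5/26 * 100 = 46.92%

46.92


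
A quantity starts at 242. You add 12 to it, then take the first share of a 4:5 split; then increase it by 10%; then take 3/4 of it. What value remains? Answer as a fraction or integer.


Start with 242.
Step 1: Add 12: 242+12=254; split 4:5 first = 254*4/9 = 1016/9
Step 2: Increase by 10%: 1016/9 * 110/100 = 5588/45
Step 3: Take 3/4: 5588/45 * 3/4 = 1397/15
Final result = 1397/15

1397/15


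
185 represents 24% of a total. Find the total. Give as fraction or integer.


Given: 185 is 24% of the whole
Set up: 185 = 24/100 * whole
whole = 185 * 100 / 24
whole = 18500 / 24
whole = 4625/6

4625/6


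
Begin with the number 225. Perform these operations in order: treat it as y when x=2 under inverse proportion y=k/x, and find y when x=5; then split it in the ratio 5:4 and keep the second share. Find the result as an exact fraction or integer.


Start with 225.
Step 1: Inverse prop: k = (225)*2; new y = k/5 = 225*2/5 = 90
Step 2: Split 5:4, second share = 90 * 4/9 = 40
Final result = 40

40


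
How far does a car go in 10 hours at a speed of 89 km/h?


Using distance = speed * time
Speed = 89 km/h
Time = 10 hours
Distance = 89 * 10
= 890 km

890


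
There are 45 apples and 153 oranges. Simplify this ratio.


Find GCD(45, 153)
GCD = 9
Divide both by 9: 45/9 = 5, 153/9 = 17
Simplified ratio = 5:17

5:17


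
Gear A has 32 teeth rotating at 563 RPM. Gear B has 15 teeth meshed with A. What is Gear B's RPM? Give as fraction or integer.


Gear ratio: teeth_A * RPM_A = teeth_B * RPM_B
32 * 563 = 15 * RPM_B
18016 = 15 * RPM_B
RPM_B = 18016 / 15
RPM_B = 18016/15

18016/15


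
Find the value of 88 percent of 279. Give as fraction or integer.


Compute 88% of 279
Convert percentage: 88% = 88/100
Multiply: 279 * 88/100
= 24552/100
= 6138/25

6138/25


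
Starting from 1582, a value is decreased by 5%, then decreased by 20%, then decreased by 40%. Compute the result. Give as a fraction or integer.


Start: 1582
Step 1: decrease by 5% => multiply by 95/100
  1582 * 95/100 = 15029/10
Step 2: decrease by 20% => multiply by 80/100
  15029/10 * 80/100 = 30058/25
Step 3: decrease by 40% => multiply by 60/100
  30058/25 * 60/100 = 90174/125
Final value = 90174/125

90174/125


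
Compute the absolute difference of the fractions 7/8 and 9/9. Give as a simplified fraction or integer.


Simplify: 7/8 = 7/8 and 9/9 = 1
Find common denominator: LCD = 8
Convert: 7/8 and 8/8
Difference = |7 - 8|/8 = 1/8
Simplified = 1/8

1/8


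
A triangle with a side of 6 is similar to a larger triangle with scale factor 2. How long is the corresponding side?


Similar triangles have proportional sides
Scale factor = 2
Smaller side = 6
Corresponding larger side = 6 * 2
= 12

12


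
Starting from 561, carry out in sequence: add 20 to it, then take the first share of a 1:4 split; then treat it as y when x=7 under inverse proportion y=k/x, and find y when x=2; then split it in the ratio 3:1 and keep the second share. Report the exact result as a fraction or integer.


Start with 561.
Step 1: Add 20: 561+20=581; split 1:4 first = 581*1/5 = 581/5
Step 2: Inverse prop: k = (581/5)*7; new y = k/2 = 581/5*7/2 = 4067/10
Step 3: Split 3:1, second share = 4067/10 * 1/4 = 4067/40
Final result = 4067/40

4067/40


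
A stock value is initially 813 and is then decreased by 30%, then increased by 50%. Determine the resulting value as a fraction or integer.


Start: 813
Step 1: decrease by 30% => multiply by 70/100
  813 * 70/100 = 5691/10
Step 2: increase by 50% => multiply by 150/100
  5691/10 * 150/100 = 17073/20
Final value = 17073/20

17073/20


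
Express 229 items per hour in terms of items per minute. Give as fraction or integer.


Converting from per hour to per minute
Rate = 229 items per hour
Divide by 60: 229/60
= 229/60 items per minute

229/60


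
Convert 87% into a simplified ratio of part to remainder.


Part = 87%, Remainder = 13%
Ratio = 87:13
GCD(87, 13) = 1
Simplify: 87:13 = 87:13

87:13


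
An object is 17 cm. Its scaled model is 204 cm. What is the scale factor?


Original length = 17 cm
Scaled length = 204 cm
Scale factor = 204 / 17
= 12

12


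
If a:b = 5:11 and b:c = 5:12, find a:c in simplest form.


Given a:b = 5:11 and b:c = 5:12
Make b consistent. Multiply first ratio by 5: a:b = 25:55
Multiply second ratio by 11: b:c = 55:132
Now b = 55 in both, so a:b:c = 25:55:132
Therefore a:c = 25:132
Simplify by GCD: a:c = 25:132

25:132


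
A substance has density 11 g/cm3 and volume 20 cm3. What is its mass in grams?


Using mass = density * volume
Density = 11 g/cm3
Volume = 20 cm3
Mass = 11 * 20
= 220 g

220


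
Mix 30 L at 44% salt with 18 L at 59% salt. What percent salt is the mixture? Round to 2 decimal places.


Solute in mixture 1 = 44% of 30 L = 30*44/100 = 66/5 L
Solute in mixture 2 = 59% of 18 L = 18*59/100 = 531/50 L
Total solute = 66/5 + 531/50 = 1191/50 L
Total volume = 30 + 18 = 48 L
Final concentration = 1191/50/48 * 100 = 49.63%

49.63


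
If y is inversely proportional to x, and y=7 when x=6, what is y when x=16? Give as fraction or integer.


Inverse proportion: y = k/x
Find k: k = 6 * 7 = 42
Compute y at x=16: y = 42/16
y = 21/8

21/8


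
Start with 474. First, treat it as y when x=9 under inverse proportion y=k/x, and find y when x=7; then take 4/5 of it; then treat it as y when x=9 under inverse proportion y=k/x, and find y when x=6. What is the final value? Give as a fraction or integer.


Start with 474.
Step 1: Inverse prop: k = (474)*9; new y = k/7 = 474*9/7 = 4266/7
Step 2: Take 4/5: 4266/7 * 4/5 = 17064/35
Step 3: Inverse prop: k = (17064/35)*9; new y = k/6 = 17064/35*9/6 = 25596/35
Final result = 25596/35

25596/35


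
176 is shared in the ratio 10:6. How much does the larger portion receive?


Total parts = 10 + 6 = 16
Value per part = 176 / 16 = 11
First share = 10 * 11 = 110
Second share = 6 * 11 = 66
Larger share = 110

110


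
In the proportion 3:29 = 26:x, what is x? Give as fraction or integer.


Setting up: 3/29 = 26/x
Cross multiply: 3 * x = 29 * 26
3x = 754
x = 754/3
x = 754/3

754/3


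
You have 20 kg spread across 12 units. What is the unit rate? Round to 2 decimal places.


Total kg = 20
Number of units = 12
Unit rate = 20 / 12
= 1.67 kg per unit

1.67


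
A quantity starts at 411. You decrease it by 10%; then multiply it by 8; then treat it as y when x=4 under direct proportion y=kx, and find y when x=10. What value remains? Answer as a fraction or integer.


Start with 411.
Step 1: Decrease by 10%: 411 * 90/100 = 3699/10
Step 2: Multiply by 8: 3699/10 * 8 = 14796/5
Step 3: Direct prop: k = (14796/5)/4; new y = k*10 = 14796/5*10/4 = 7398
Final result = 7398

7398


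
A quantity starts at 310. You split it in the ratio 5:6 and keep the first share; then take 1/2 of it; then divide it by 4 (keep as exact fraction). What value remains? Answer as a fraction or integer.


Start with 310.
Step 1: Split 5:6, first share = 310 * 5/11 = 1550/11
Step 2: Take 1/2: 1550/11 * 1/2 = 775/11
Step 3: Divide by 4: 775/11 / 4 = 775/44
Final result = 775/44

775/44


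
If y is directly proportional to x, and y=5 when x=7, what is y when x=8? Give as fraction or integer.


Direct proportion: y = kx
Find k: k = 5/7 = 5/7
Compute y at x=8: y = 5/7 * 8
y = 40/7

40/7


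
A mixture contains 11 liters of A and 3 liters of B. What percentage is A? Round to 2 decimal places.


Volume of A = 11 L
Volume of B = 3 L
Total volume = 11 + 3 = 14 L
Percentage of A = (11/14) * 100
= 78.57%

78.57


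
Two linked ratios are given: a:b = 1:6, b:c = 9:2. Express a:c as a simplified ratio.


Given a:b = 1:6 and b:c = 9:2
Make b consistent. Multiply first ratio by 9: a:b = 9:54
Multiply second ratio by 6: b:c = 54:12
Now b = 54 in both, so a:b:c = 9:54:12
Therefore a:c = 9:12
Simplify by GCD: a:c = 3:4

3:4


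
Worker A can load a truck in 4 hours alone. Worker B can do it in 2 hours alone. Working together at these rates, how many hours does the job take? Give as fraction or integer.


Rate of A = 1/4 job per hour
Rate of B = 1/2 job per hour
Combined rate = 1/4 + 1/2
Find common denominator: (2 + 4)/(4*2) = 6/8
Combined rate = 3/4 job per hour
Time together = 1 / (3/4) = 4/3 hours

4/3


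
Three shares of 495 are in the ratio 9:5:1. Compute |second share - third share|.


Total parts = 9 + 5 + 1 = 15
Value per part = 495 / 15 = 33
Shares: 9*33=297, 5*33=165, 1*33=33
Second share = 165, third share = 33
Difference = |165 - 33| = 132

132


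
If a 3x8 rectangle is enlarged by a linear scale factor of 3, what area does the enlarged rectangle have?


Original dimensions: 3 x 8
Enlargement factor = 3
New width = 3 * 3 = 9
New height = 8 * 3 = 24
New area = 9 * 24 = 216

216


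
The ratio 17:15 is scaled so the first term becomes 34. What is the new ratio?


Original ratio: 17:15
First term target: 34
Scale factor = 34 / 17 = 2
Multiply second term: 15 * 2 = 30
Equivalent ratio = 34:30

34:30


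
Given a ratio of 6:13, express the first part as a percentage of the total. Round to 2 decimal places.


Total parts = 6 + 13 = 19
First part fraction = 6/19
Percentage = (6/19) * 100
= 0.315789 * 100
= 31.58%

31.58


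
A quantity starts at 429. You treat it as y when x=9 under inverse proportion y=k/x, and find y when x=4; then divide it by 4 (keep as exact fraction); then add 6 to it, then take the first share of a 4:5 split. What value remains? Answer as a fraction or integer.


Start with 429.
Step 1: Inverse prop: k = (429)*9; new y = k/4 = 429*9/4 = 3861/4
Step 2: Divide by 4: 3861/4 / 4 = 3861/16
Step 3: Add 6: 3861/16+6=3957/16; split 4:5 first = 3957/16*4/9 = 1319/12
Final result = 1319/12

1319/12


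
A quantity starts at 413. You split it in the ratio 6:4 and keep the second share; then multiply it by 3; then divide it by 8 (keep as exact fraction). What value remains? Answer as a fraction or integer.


Start with 413.
Step 1: Split 6:4, second share = 413 * 4/10 = 826/5
Step 2: Multiply by 3: 826/5 * 3 = 2478/5
Step 3: Divide by 8: 2478/5 / 8 = 1239/20
Final result = 1239/20

1239/20


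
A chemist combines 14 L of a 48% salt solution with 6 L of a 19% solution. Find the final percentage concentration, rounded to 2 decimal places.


Solute in mixture 1 = 48% of 14 L = 14*48/100 = 168/25 L
Solute in mixture 2 = 19% of 6 L = 6*19/100 = 57/50 L
Total solute = 168/25 + 57/50 = 393/50 L
Total volume = 14 + 6 = 20 L
Final concentration = 393/50/20 * 100 = 39.30%

39.30


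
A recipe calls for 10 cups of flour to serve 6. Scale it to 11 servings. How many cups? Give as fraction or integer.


Original: 10 cups for 6 servings
Target servings = 11
Scaling factor = 11/6
New amount = 10 * 11/6
= 110/6
= 55/3 cups

55/3


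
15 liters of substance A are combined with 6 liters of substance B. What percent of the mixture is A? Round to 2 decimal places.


Volume of A = 15 L
Volume of B = 6 L
Total volume = 15 + 6 = 21 L
Percentage of A = (15/21) * 100
= 71.43%

71.43


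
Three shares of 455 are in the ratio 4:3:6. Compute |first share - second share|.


Total parts = 4 + 3 + 6 = 13
Value per part = 455 / 13 = 35
Shares: 4*35=140, 3*35=105, 6*35=210
First share = 140, second share = 105
Difference = |140 - 105| = 35

35


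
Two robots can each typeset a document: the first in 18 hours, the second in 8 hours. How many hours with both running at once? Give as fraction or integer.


Rate of A = 1/18 job per hour
Rate of B = 1/8 job per hour
Combined rate = 1/18 + 1/8
Find common denominator: (8 + 18)/(18*8) = 26/144
Combined rate = 13/72 job per hour
Time together = 1 / (13/72) = 72/13 hours

72/13


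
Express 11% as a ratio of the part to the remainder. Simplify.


Part = 11%, Remainder = 89%
Ratio = 11:89
GCD(11, 89) = 1
Simplify: 11:89 = 11:89

11:89


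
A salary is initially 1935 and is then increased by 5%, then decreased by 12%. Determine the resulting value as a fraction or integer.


Start: 1935
Step 1: increase by 5% => multiply by 105/100
  1935 * 105/100 = 8127/4
Step 2: decrease by 12% => multiply by 88/100
  8127/4 * 88/100 = 89397/50
Final value = 89397/50

89397/50


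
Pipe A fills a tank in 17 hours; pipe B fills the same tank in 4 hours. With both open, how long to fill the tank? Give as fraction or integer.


Rate of A = 1/17 job per hour
Rate of B = 1/4 job per hour
Combined rate = 1/17 + 1/4
Find common denominator: (4 + 17)/(17*4) = 21/68
Combined rate = 21/68 job per hour
Time together = 1 / (21/68) = 68/21 hours

68/21


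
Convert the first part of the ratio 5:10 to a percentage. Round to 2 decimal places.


Total parts = 5 + 10 = 15
First part fraction = 5/15
Percentage = (5/15) * 100
= 0.333333 * 100
= 33.33%

33.33


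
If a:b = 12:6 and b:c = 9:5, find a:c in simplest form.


Given a:b = 12:6 and b:c = 9:5
Make b consistent. Multiply first ratio by 9: a:b = 108:54
Multiply second ratio by 6: b:c = 54:30
Now b = 54 in both, so a:b:c = 108:54:30
Therefore a:c = 108:30
Simplify by GCD: a:c = 18:5

18:5


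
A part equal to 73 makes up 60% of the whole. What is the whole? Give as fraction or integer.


Given: 73 is 60% of the whole
Set up: 73 = 60/100 * whole
whole = 73 * 100 / 60
whole = 7300 / 60
whole = 365/3

365/3


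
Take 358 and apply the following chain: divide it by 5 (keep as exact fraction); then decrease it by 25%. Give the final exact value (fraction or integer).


Start with 358.
Step 1: Divide by 5: 358 / 5 = 358/5
Step 2: Decrease by 25%: 358/5 * 75/100 = 537/10
Final result = 537/10

537/10


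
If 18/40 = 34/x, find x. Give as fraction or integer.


Setting up: 18/40 = 34/x
Cross multiply: 18 * x = 40 * 34
18x = 1360
x = 1360/18
x = 680/9

680/9


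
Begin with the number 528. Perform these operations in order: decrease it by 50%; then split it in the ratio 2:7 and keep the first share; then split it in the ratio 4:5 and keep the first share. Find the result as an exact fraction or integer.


Start with 528.
Step 1: Decrease by 50%: 528 * 50/100 = 264
Step 2: Split 2:7, first share = 264 * 2/9 = 176/3
Step 3: Split 4:5, first share = 176/3 * 4/9 = 704/27
Final result = 704/27

704/27


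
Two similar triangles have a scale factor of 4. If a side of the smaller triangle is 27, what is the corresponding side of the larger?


Similar triangles have proportional sides
Scale factor = 4
Smaller side = 27
Corresponding larger side = 27 * 4
= 108

108


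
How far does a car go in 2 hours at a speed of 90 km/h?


Using distance = speed * time
Speed = 90 km/h
Time = 2 hours
Distance = 90 * 2
= 180 km

180


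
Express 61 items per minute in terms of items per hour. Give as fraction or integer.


Converting from per minute to per hour
Rate = 61 items per minute
Multiply by 60: 61 * 60
= 3660 items per hour

3660


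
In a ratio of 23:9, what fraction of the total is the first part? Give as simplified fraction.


Total parts = 23 + 9 = 32
First part fraction = 23/32
Simplify: 23/32 = 23/32

23/32


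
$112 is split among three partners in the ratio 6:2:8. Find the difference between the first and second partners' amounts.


Total parts = 6 + 2 + 8 = 16
Value per part = 112 / 16 = 7
Shares: 6*7=42, 2*7=14, 8*7=56
First share = 42, second share = 14
Difference = |42 - 14| = 28

28


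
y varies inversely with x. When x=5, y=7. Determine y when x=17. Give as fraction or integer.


Inverse proportion: y = k/x
Find k: k = 5 * 7 = 35
Compute y at x=17: y = 35/17
y = 35/17

35/17


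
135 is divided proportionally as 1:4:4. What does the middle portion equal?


Ratio = 1:4:4
Total parts = 1 + 4 + 4 = 9
Value per part = 135 / 9 = 15
First share = 1 * 15 = 15
Middle share = 4 * 15 = 60
Third share = 4 * 15 = 60

60


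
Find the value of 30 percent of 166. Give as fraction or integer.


Compute 30% of 166
Convert percentage: 30% = 30/100
Multiply: 166 * 30/100
= 4980/100
= 249/5

249/5


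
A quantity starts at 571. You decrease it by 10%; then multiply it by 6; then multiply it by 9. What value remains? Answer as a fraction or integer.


Start with 571.
Step 1: Decrease by 10%: 571 * 90/100 = 5139/10
Step 2: Multiply by 6: 5139/10 * 6 = 15417/5
Step 3: Multiply by 9: 15417/5 * 9 = 138753/5
Final result = 138753/5

138753/5


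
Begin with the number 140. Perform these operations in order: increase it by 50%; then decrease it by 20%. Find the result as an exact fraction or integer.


Start with 140.
Step 1: Increase by 50%: 140 * 150/100 = 210
Step 2: Decrease by 20%: 210 * 80/100 = 168
Final result = 168

168


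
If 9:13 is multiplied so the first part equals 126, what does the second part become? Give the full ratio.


Original ratio: 9:13
First term target: 126
Scale factor = 126 / 9 = 14
Multiply second term: 13 * 14 = 182
Equivalent ratio = 126:182

126:182


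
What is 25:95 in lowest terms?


Find GCD(25, 95)
GCD = 5
Divide both by 5: 25/5 = 5, 95/5 = 19
Simplified ratio = 5:19

5:19


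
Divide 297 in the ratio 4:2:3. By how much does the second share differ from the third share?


Total parts = 4 + 2 + 3 = 9
Value per part = 297 / 9 = 33
Shares: 4*33=132, 2*33=66, 3*33=99
Second share = 66, third share = 99
Difference = |66 - 99| = 33

33


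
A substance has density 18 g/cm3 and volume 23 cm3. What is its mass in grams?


Using mass = density * volume
Density = 18 g/cm3
Volume = 23 cm3
Mass = 18 * 23
= 414 g

414


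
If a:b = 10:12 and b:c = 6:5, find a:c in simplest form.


Given a:b = 10:12 and b:c = 6:5
Make b consistent. Multiply first ratio by 6: a:b = 60:72
Multiply second ratio by 12: b:c = 72:60
Now b = 72 in both, so a:b:c = 60:72:60
Therefore a:c = 60:60
Simplify by GCD: a:c = 1:1

1:1


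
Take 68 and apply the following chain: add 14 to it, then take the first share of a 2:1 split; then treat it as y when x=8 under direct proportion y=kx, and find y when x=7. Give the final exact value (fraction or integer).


Start with 68.
Step 1: Add 14: 68+14=82; split 2:1 first = 82*2/3 = 164/3
Step 2: Direct prop: k = (164/3)/8; new y = k*7 = 164/3*7/8 = 287/6
Final result = 287/6

287/6


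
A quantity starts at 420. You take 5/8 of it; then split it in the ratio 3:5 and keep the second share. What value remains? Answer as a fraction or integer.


Start with 420.
Step 1: Take 5/8: 420 * 5/8 = 525/2
Step 2: Split 3:5, second share = 525/2 * 5/8 = 2625/16
Final result = 2625/16

2625/16


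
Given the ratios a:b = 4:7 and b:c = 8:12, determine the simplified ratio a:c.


Given a:b = 4:7 and b:c = 8:12
Make b consistent. Multiply first ratio by 8: a:b = 32:56
Multiply second ratio by 7: b:c = 56:84
Now b = 56 in both, so a:b:c = 32:56:84
Therefore a:c = 32:84
Simplify by GCD: a:c = 8:21

8:21


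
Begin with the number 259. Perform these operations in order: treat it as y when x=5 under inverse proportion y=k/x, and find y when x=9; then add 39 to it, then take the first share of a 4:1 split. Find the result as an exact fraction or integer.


Start with 259.
Step 1: Inverse prop: k = (259)*5; new y = k/9 = 259*5/9 = 1295/9
Step 2: Add 39: 1295/9+39=1646/9; split 4:1 first = 1646/9*4/5 = 6584/45
Final result = 6584/45

6584/45


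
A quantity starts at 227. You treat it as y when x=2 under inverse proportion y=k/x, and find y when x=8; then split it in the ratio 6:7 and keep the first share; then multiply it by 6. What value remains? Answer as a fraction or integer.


Start with 227.
Step 1: Inverse prop: k = (227)*2; new y = k/8 = 227*2/8 = 227/4
Step 2: Split 6:7, first share = 227/4 * 6/13 = 681/26
Step 3: Multiply by 6: 681/26 * 6 = 2043/13
Final result = 2043/13

2043/13


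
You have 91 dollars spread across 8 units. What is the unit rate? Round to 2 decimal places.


Total dollars = 91
Number of units = 8
Unit rate = 91 / 8
= 11.38 dollars per unit

11.38


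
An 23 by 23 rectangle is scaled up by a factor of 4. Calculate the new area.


Original dimensions: 23 x 23
Enlargement factor = 4
New width = 23 * 4 = 92
New height = 23 * 4 = 92
New area = 92 * 92 = 8464

8464


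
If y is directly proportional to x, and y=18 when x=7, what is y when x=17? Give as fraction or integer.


Direct proportion: y = kx
Find k: k = 18/7 = 18/7
Compute y at x=17: y = 18/7 * 17
y = 306/7

306/7


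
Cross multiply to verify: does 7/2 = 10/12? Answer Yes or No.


Cross multiply to check 7/2 = 10/12
Left cross product: 7 * 12 = 84
Right cross product: 2 * 10 = 20
84 != 20
Not equal, so proportions differ => No

No


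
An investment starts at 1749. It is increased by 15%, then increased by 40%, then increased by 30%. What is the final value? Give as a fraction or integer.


Start: 1749
Step 1: increase by 15% => multiply by 115/100
  1749 * 115/100 = 40227/20
Step 2: increase by 40% => multiply by 140/100
  40227/20 * 140/100 = 281589/100
Step 3: increase by 30% => multiply by 130/100
  281589/100 * 130/100 = 3660657/1000
Final value = 3660657/1000

3660657/1000


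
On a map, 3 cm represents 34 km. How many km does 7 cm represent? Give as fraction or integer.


Map scale: 3 cm = 34 km
Measured distance on map = 7 cm
Set up proportion: 7 * 34 / 3
= 238 / 3
= 238/3 km

238/3


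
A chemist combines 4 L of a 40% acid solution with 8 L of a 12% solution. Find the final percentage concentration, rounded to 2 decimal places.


Solute in mixture 1 = 40% of 4 L = 4*40/100 = 8/5 L
Solute in mixture 2 = 12% of 8 L = 8*12/100 = 24/25 L
Total solute = 8/5 + 24/25 = 64/25 L
Total volume = 4 + 8 = 12 L
Final concentration = 64/25/12 * 100 = 21.33%

21.33


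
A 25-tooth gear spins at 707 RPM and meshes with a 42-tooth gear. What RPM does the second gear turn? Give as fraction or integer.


Gear ratio: teeth_A * RPM_A = teeth_B * RPM_B
25 * 707 = 42 * RPM_B
17675 = 42 * RPM_B
RPM_B = 17675 / 42
RPM_B = 2525/6

2525/6


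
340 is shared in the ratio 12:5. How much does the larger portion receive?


Total parts = 12 + 5 = 17
Value per part = 340 / 17 = 20
First share = 12 * 20 = 240
Second share = 5 * 20 = 100
Larger share = 240

240


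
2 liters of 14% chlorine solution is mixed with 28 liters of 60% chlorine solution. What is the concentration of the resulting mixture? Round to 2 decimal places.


Solute in mixture 1 = 14% of 2 L = 2*14/100 = 7/25 L
Solute in mixture 2 = 60% of 28 L = 28*60/100 = 84/5 L
Total solute = 7/25 + 84/5 = 427/25 L
Total volume = 2 + 28 = 30 L
Final concentration = 427/25/30 * 100 = 56.93%

56.93


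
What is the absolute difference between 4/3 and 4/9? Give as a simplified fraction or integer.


Simplify: 4/3 = 4/3 and 4/9 = 4/9
Find common denominator: LCD = 9
Convert: 12/9 and 4/9
Difference = |12 - 4|/9 = 8/9
Simplified = 8/9

8/9


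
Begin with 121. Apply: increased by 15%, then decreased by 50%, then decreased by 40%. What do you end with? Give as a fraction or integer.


Start: 121
Step 1: increase by 15% => multiply by 115/100
  121 * 115/100 = 2783/20
Step 2: decrease by 50% => multiply by 50/100
  2783/20 * 50/100 = 2783/40
Step 3: decrease by 40% => multiply by 60/100
  2783/40 * 60/100 = 8349/200
Final value = 8349/200

8349/200


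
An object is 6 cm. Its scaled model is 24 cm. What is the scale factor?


Original length = 6 cm
Scaled length = 24 cm
Scale factor = 24 / 6
= 4

4


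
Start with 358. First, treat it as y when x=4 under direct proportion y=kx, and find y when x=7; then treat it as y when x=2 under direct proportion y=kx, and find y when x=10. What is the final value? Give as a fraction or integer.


Start with 358.
Step 1: Direct prop: k = (358)/4; new y = k*7 = 358*7/4 = 1253/2
Step 2: Direct prop: k = (1253/2)/2; new y = k*10 = 1253/2*10/2 = 6265/2
Final result = 6265/2

6265/2


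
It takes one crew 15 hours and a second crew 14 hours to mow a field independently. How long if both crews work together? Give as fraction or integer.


Rate of A = 1/15 job per hour
Rate of B = 1/14 job per hour
Combined rate = 1/15 + 1/14
Find common denominator: (14 + 15)/(15*14) = 29/210
Combined rate = 29/210 job per hour
Time together = 1 / (29/210) = 210/29 hours

210/29


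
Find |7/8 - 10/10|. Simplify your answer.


Simplify: 7/8 = 7/8 and 10/10 = 1
Find common denominator: LCD = 8
Convert: 7/8 and 8/8
Difference = |7 - 8|/8 = 1/8
Simplified = 1/8

1/8


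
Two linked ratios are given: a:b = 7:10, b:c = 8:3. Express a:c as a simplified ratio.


Given a:b = 7:10 and b:c = 8:3
Make b consistent. Multiply first ratio by 8: a:b = 56:80
Multiply second ratio by 10: b:c = 80:30
Now b = 80 in both, so a:b:c = 56:80:30
Therefore a:c = 56:30
Simplify by GCD: a:c = 28:15

28:15


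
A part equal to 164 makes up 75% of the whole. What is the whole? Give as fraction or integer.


Given: 164 is 75% of the whole
Set up: 164 = 75/100 * whole
whole = 164 * 100 / 75
whole = 16400 / 75
whole = 656/3

656/3


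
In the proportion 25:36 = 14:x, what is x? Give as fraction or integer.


Setting up: 25/36 = 14/x
Cross multiply: 25 * x = 36 * 14
25x = 504
x = 504/25
x = 504/25

504/25


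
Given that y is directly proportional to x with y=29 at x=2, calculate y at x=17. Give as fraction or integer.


Direct proportion: y = kx
Find k: k = 29/2 = 29/2
Compute y at x=17: y = 29/2 * 17
y = 493/2

493/2


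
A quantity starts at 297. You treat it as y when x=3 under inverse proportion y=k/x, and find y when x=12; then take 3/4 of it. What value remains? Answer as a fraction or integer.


Start with 297.
Step 1: Inverse prop: k = (297)*3; new y = k/12 = 297*3/12 = 297/4
Step 2: Take 3/4: 297/4 * 3/4 = 891/16
Final result = 891/16

891/16


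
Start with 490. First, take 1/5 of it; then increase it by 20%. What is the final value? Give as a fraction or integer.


Start with 490.
Step 1: Take 1/5: 490 * 1/5 = 98
Step 2: Increase by 20%: 98 * 120/100 = 588/5
Final result = 588/5

588/5


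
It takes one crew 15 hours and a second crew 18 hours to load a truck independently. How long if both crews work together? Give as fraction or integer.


Rate of A = 1/15 job per hour
Rate of B = 1/18 job per hour
Combined rate = 1/15 + 1/18
Find common denominator: (18 + 15)/(15*18) = 33/270
Combined rate = 11/90 job per hour
Time together = 1 / (11/90) = 90/11 hours

90/11


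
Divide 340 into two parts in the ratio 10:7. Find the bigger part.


Total parts = 10 + 7 = 17
Value per part = 340 / 17 = 20
First share = 10 * 20 = 200
Second share = 7 * 20 = 140
Larger share = 200

200


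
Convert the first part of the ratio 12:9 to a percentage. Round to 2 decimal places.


Total parts = 12 + 9 = 21
First part fraction = 12/21
Percentage = (12/21) * 100
= 0.571429 * 100
= 57.14%

57.14


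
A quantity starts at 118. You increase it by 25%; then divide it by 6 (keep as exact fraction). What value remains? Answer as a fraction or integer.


Start with 118.
Step 1: Increase by 25%: 118 * 125/100 = 295/2
Step 2: Divide by 6: 295/2 / 6 = 295/12
Final result = 295/12

295/12


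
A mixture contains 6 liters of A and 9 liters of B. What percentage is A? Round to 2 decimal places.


Volume of A = 6 L
Volume of B = 9 L
Total volume = 6 + 9 = 15 L
Percentage of A = (6/15) * 100
= 40.00%

40.00


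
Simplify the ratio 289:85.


Find GCD(289, 85)
GCD = 17
Divide both by 17: 289/17 = 17, 85/17 = 5
Simplified ratio = 17:5

17:5


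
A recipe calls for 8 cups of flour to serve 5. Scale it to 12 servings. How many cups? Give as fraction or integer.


Original: 8 cups for 5 servings
Target servings = 12
Scaling factor = 12/5
New amount = 8 * 12/5
= 96/5
= 96/5 cups

96/5


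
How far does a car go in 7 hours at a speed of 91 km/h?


Using distance = speed * time
Speed = 91 km/h
Time = 7 hours
Distance = 91 * 7
= 637 km

637


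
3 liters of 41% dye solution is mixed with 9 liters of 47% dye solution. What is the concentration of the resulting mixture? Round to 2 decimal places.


Solute in mixture 1 = 41% of 3 L = 3*41/100 = 123/100 L
Solute in mixture 2 = 47% of 9 L = 9*47/100 = 423/100 L
Total solute = 123/100 + 423/100 = 273/50 L
Total volume = 3 + 9 = 12 L
Final concentration = 273/50/12 * 100 = 45.50%

45.50


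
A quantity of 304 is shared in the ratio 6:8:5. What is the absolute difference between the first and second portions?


Total parts = 6 + 8 + 5 = 19
Value per part = 304 / 19 = 16
Shares: 6*16=96, 8*16=128, 5*16=80
First share = 96, second share = 128
Difference = |96 - 128| = 32

32


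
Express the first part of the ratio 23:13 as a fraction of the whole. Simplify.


Total parts = 23 + 13 = 36
First part fraction = 23/36
Simplify: 23/36 = 23/36

23/36


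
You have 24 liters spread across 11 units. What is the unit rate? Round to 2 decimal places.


Total liters = 24
Number of units = 11
Unit rate = 24 / 11
= 2.18 liters per unit

2.18


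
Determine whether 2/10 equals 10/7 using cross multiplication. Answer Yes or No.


Cross multiply to check 2/10 = 10/7
Left cross product: 2 * 7 = 14
Right cross product: 10 * 10 = 100
14 != 100
Not equal, so proportions differ => No

No


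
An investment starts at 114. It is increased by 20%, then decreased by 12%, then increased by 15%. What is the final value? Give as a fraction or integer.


Start: 114
Step 1: increase by 20% => multiply by 120/100
  114 * 120/100 = 684/5
Step 2: decrease by 12% => multiply by 88/100
  684/5 * 88/100 = 15048/125
Step 3: increase by 15% => multiply by 115/100
  15048/125 * 115/100 = 86526/625
Final value = 86526/625

86526/625


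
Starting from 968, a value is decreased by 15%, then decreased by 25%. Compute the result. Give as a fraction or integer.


Start: 968
Step 1: decrease by 15% => multiply by 85/100
  968 * 85/100 = 4114/5
Step 2: decrease by 25% => multiply by 75/100
  4114/5 * 75/100 = 6171/10
Final value = 6171/10

6171/10


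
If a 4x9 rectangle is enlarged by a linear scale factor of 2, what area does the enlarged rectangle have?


Original dimensions: 4 x 9
Enlargement factor = 2
New width = 4 * 2 = 8
New height = 9 * 2 = 18
New area = 8 * 18 = 144

144


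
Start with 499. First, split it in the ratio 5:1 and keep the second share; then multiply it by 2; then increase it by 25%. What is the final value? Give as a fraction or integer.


Start with 499.
Step 1: Split 5:1, second share = 499 * 1/6 = 499/6
Step 2: Multiply by 2: 499/6 * 2 = 499/3
Step 3: Increase by 25%: 499/3 * 125/100 = 2495/12
Final result = 2495/12

2495/12


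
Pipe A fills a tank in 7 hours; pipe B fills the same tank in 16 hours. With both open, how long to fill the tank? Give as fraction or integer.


Rate of A = 1/7 job per hour
Rate of B = 1/16 job per hour
Combined rate = 1/7 + 1/16
Find common denominator: (16 + 7)/(7*16) = 23/112
Combined rate = 23/112 job per hour
Time together = 1 / (23/112) = 112/23 hours

112/23


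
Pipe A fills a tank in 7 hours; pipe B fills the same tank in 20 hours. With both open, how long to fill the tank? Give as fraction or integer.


Rate of A = 1/7 job per hour
Rate of B = 1/20 job per hour
Combined rate = 1/7 + 1/20
Find common denominator: (20 + 7)/(7*20) = 27/140
Combined rate = 27/140 job per hour
Time together = 1 / (27/140) = 140/27 hours

140/27


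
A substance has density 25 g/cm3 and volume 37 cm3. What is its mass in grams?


Using mass = density * volume
Density = 25 g/cm3
Volume = 37 cm3
Mass = 25 * 37
= 925 g

925


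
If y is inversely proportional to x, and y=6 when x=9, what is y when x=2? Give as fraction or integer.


Inverse proportion: y = k/x
Find k: k = 9 * 6 = 54
Compute y at x=2: y = 54/2
y = 27

27


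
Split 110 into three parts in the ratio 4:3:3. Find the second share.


Ratio = 4:3:3
Total parts = 4 + 3 + 3 = 10
Value per part = 110 / 10 = 11
First share = 4 * 11 = 44
Middle share = 3 * 11 = 33
Third share = 3 * 11 = 33

33


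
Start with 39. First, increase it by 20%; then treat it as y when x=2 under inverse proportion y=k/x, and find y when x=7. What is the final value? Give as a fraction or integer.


Start with 39.
Step 1: Increase by 20%: 39 * 120/100 = 234/5
Step 2: Inverse prop: k = (234/5)*2; new y = k/7 = 234/5*2/7 = 468/35
Final result = 468/35

468/35
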